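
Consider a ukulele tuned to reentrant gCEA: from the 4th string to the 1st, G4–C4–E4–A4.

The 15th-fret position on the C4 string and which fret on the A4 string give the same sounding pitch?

6

Fret 15 on C4 is MIDI 60 + 15 = 75 (D♯5). On the A4 string (open MIDI 69), that pitch is 75 − 69 = fret 6.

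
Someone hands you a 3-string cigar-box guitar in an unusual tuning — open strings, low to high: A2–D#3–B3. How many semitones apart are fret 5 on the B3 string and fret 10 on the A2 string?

B3 at fret 5 → E4 (MIDI 64); A2 at fret 10 → G3 (MIDI 55).
64 − 55 = 9, so the two pitches are 9 semitones apart, with E4 the higher.

9 semitones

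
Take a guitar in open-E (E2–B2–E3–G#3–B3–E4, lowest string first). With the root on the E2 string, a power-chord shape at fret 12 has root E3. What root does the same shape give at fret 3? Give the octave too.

Moving from fret 12 to fret 3 shifts the root by -9 semitones.
E3 down 9 semitones is G2.

G2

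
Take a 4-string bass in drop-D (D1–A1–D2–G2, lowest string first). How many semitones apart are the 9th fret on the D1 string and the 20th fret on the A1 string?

D1 at fret 9 → B1 (MIDI 35); A1 at fret 20 → F3 (MIDI 53).
35 − 53 = -18, so the two pitches are 18 semitones apart, with F3 the higher.

18 semitones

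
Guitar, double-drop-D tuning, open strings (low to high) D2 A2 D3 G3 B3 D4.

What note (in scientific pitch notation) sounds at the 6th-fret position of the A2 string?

The open A2 string plus 6 semitones: A–A#–B–C–C#–D–D#.
The walk passes from B into C once, so the octave number goes from 2 to 3.
(Equivalently spelled Eb3.)

D#3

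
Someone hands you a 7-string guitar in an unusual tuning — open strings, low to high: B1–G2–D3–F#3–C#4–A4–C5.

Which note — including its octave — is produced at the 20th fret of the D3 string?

D3 is MIDI 50. Adding 20 gives 70, which is A#4.

A#4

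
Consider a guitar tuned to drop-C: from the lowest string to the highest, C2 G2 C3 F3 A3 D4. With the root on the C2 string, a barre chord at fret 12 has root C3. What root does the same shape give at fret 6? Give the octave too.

Moving from fret 12 to fret 6 shifts the root by -6 semitones.
C3 down 6 semitones is F♯2.

F♯2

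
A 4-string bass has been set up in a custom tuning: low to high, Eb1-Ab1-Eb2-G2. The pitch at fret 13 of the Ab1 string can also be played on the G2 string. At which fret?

Fret 13 on Ab1 is MIDI 32 + 13 = 45 (A2). On the G2 string (open MIDI 43), that pitch is 45 − 43 = fret 2.

2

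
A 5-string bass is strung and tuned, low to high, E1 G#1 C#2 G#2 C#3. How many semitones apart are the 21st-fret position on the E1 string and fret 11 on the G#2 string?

6 semitones

E1 at fret 21 → C#3 (MIDI 49); G#2 at fret 11 → G3 (MIDI 55).
49 − 55 = -6, so the two pitches are 6 semitones apart, with G3 the higher.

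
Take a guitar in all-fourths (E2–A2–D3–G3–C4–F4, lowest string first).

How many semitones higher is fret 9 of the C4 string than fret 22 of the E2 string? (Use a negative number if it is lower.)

7 semitones

C4 at fret 9 → A4 (MIDI 69); E2 at fret 22 → D4 (MIDI 62).
69 − 62 = 7, so the two pitches are 7 semitones apart.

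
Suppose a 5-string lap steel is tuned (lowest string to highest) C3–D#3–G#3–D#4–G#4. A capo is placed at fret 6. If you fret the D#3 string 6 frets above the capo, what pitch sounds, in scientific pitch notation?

D#4

The capo raises the open D#3 by 6 semitones to A3; fretting 6 more gives D#3 + 6 + 6 = D#3 + 12 semitones = D#4.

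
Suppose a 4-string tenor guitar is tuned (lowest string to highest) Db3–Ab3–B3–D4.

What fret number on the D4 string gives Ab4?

6

Ab4 is 6 semitones above the open D4 (D–Eb–E–F–Gb–G–Ab), so it sits at fret 6.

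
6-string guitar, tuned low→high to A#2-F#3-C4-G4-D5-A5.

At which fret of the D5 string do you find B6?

B6 is 21 semitones above the open D5 (D–D#–E–F–…–A–A#–B), so it sits at fret 21.

21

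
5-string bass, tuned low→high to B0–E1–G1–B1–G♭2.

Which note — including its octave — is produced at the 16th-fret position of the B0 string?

E♭2

B0 is MIDI 23. Adding 16 gives 39, which is E♭2.
(Equivalently spelled D♯2.)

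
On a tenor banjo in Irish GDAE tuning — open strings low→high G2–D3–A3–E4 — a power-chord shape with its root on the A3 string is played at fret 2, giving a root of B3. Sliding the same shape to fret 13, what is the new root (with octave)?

Moving from fret 2 to fret 13 shifts the root by 11 semitones.
B3 up 11 semitones is A#4.

A#4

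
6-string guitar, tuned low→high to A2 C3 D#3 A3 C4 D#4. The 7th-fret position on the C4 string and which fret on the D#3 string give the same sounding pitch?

16

C4 at fret 7 is C4 + 7 semitones = G4.
The open D#3 string is 9 semitones below the open C4, so the same pitch on the D#3 string lies at fret 7 + 9 = 16.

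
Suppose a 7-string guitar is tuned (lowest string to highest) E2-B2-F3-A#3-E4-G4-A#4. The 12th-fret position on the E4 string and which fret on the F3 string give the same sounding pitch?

E4 at fret 12 is E4 + 12 semitones = E5.
The open F3 string is 11 semitones below the open E4, so the same pitch on the F3 string lies at fret 12 + 11 = 23.

23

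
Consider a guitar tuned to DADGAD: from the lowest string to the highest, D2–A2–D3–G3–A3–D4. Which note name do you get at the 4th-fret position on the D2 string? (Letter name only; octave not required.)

D2 is MIDI 38. Adding 4 gives 42; 42 mod 12 = 6, i.e. F#.

F#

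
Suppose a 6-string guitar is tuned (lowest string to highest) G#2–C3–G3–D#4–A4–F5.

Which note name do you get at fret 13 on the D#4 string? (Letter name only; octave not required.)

D#4 is MIDI 63. Adding 13 gives 76; 76 mod 12 = 4, i.e. E.

E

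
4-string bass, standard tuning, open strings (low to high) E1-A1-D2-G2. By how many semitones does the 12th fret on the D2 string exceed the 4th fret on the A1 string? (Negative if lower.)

D2 at fret 12 → D3 (MIDI 50); A1 at fret 4 → C#2 (MIDI 37).
50 − 37 = 13, so the two pitches are 13 semitones apart.

13 semitones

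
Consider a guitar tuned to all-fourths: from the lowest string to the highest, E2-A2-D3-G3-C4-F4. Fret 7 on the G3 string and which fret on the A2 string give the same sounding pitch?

Fret 7 on G3 is MIDI 55 + 7 = 62 (D4). On the A2 string (open MIDI 45), that pitch is 62 − 45 = fret 17.

17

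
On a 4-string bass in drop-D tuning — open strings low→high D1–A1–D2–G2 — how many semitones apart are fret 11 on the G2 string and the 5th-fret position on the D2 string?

11 semitones

G2 at fret 11 → F♯3 (MIDI 54); D2 at fret 5 → G2 (MIDI 43).
54 − 43 = 11, so the two pitches are 11 semitones apart, with F♯3 the higher.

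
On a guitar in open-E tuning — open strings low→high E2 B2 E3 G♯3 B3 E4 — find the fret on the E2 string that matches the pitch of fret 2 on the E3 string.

14

E3 at fret 2 is E3 + 2 semitones = F♯3.
The open E2 string is 12 semitones below the open E3, so the same pitch on the E2 string lies at fret 2 + 12 = 14.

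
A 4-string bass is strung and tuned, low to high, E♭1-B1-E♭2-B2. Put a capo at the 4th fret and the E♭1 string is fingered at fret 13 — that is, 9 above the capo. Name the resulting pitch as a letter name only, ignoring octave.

The capo raises the open E♭1 by 4 semitones to G1; fretting 9 more gives E♭1 + 4 + 9 = E♭1 + 13 semitones, landing on E.

E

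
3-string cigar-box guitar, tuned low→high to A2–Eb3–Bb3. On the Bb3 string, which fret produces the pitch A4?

A4 is 11 semitones above the open Bb3 (Bb–B–C–Db–…–G–Ab–A), so it sits at fret 11.

11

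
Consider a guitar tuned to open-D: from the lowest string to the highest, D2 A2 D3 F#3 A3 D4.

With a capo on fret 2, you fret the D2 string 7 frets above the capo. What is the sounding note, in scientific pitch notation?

The capo raises the open D2 by 2 semitones to E2; fretting 7 more gives D2 + 2 + 7 = D2 + 9 semitones = B2.

B2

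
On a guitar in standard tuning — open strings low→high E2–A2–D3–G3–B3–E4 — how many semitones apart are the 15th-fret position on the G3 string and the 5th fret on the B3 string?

6 semitones

G3 at fret 15 → A♯4 (MIDI 70); B3 at fret 5 → E4 (MIDI 64).
70 − 64 = 6, so the two pitches are 6 semitones apart, with A♯4 the higher.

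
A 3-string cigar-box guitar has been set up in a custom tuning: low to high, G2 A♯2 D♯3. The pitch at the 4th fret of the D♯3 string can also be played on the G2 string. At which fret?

Fret 4 on D♯3 is MIDI 51 + 4 = 55 (G3). On the G2 string (open MIDI 43), that pitch is 55 − 43 = fret 12.

12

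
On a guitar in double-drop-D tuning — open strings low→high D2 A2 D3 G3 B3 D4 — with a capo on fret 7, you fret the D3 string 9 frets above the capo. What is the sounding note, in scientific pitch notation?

F#4

The capo raises the open D3 by 7 semitones to A3; fretting 9 more gives D3 + 7 + 9 = D3 + 16 semitones = F#4.
(Also written Gb.)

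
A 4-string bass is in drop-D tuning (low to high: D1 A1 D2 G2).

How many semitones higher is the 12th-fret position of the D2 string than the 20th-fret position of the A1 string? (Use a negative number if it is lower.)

D2 at fret 12 → D3 (MIDI 50); A1 at fret 20 → F3 (MIDI 53).
50 − 53 = -3, so the two pitches are 3 semitones apart.

-3 semitones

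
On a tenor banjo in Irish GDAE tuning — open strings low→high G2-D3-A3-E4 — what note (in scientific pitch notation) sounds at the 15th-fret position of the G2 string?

A♯3

Each fret is one semitone, so G2 + 15 = A♯3.
(Equivalently spelled B♭3.)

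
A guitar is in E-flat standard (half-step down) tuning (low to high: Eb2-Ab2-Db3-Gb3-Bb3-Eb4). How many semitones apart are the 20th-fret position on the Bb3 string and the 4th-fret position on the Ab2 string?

30 semitones

Bb3 at fret 20 → Gb5 (MIDI 78); Ab2 at fret 4 → C3 (MIDI 48).
78 − 48 = 30, so the two pitches are 30 semitones apart, with Gb5 the higher.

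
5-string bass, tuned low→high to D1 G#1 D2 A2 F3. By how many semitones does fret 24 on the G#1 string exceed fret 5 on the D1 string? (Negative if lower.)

G#1 at fret 24 → G#3 (MIDI 56); D1 at fret 5 → G1 (MIDI 31).
56 − 31 = 25, so the two pitches are 25 semitones apart.

25 semitones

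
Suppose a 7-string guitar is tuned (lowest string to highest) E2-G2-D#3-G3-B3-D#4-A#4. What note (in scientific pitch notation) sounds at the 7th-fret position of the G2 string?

G2 is MIDI 43. Adding 7 gives 50, which is D3.

D3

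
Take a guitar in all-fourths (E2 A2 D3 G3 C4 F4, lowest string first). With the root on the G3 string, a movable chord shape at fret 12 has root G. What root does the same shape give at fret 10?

Moving from fret 12 to fret 10 shifts the root by -2 semitones.
G down 2 semitones is F.

F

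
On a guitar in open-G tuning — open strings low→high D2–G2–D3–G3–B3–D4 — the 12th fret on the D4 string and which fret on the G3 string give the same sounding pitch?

Fret 12 on D4 is MIDI 62 + 12 = 74 (D5). On the G3 string (open MIDI 55), that pitch is 74 − 55 = fret 19.

19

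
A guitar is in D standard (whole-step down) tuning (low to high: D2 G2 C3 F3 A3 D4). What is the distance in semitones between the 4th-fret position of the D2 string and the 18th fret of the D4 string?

38 semitones

D2 at fret 4 → F♯2 (MIDI 42); D4 at fret 18 → G♯5 (MIDI 80).
42 − 80 = -38, so the two pitches are 38 semitones apart, with G♯5 the higher.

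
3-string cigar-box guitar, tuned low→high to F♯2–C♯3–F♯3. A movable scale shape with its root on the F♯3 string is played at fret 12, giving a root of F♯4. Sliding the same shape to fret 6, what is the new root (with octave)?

Moving from fret 12 to fret 6 shifts the root by -6 semitones.
F♯4 down 6 semitones is C4.

C4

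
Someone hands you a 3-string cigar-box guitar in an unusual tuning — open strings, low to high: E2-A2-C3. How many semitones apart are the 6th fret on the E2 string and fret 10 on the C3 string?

E2 at fret 6 → A#2 (MIDI 46); C3 at fret 10 → A#3 (MIDI 58).
46 − 58 = -12, so the two pitches are 12 semitones apart, with A#3 the higher.

12 semitones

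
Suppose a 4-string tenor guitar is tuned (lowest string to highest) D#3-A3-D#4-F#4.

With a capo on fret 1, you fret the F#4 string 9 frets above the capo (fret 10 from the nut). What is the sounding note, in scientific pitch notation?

E5

The capo raises the open F#4 by 1 semitone to G4; fretting 9 more gives F#4 + 1 + 9 = F#4 + 10 semitones = E5.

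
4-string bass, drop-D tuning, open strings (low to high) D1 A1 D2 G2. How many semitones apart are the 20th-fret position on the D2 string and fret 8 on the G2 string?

7 semitones

D2 at fret 20 → A#3 (MIDI 58); G2 at fret 8 → D#3 (MIDI 51).
58 − 51 = 7, so the two pitches are 7 semitones apart, with A#3 the higher.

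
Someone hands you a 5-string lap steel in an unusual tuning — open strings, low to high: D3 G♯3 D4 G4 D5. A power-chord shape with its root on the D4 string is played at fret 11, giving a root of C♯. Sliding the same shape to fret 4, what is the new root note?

F♯

Moving from fret 11 to fret 4 shifts the root by -7 semitones.
C♯ down 7 semitones is F♯.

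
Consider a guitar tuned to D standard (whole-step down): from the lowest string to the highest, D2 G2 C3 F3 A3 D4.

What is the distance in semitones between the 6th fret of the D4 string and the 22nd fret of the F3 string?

D4 at fret 6 → G#4 (MIDI 68); F3 at fret 22 → D#5 (MIDI 75).
68 − 75 = -7, so the two pitches are 7 semitones apart, with D#5 the higher.

7 semitones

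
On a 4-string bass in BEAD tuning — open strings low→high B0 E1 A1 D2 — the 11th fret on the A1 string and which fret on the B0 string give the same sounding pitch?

A1 at fret 11 is A1 + 11 semitones = G#2.
The open B0 string is 10 semitones below the open A1, so the same pitch on the B0 string lies at fret 11 + 10 = 21.

21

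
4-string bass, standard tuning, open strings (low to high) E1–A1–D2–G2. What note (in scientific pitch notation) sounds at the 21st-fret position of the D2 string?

The open D2 string plus 21 semitones: D–D#–E–F–…–A–A#–B.
The walk passes from B into C once, so the octave number goes from 2 to 3.

B3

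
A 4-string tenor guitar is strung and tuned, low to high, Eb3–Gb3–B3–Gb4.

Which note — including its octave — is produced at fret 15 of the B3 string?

D5

Each fret is one semitone, so B3 + 15 = D5.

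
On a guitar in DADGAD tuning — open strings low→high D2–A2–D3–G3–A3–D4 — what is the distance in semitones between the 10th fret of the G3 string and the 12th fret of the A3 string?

4 semitones

G3 at fret 10 → F4 (MIDI 65); A3 at fret 12 → A4 (MIDI 69).
65 − 69 = -4, so the two pitches are 4 semitones apart, with A4 the higher.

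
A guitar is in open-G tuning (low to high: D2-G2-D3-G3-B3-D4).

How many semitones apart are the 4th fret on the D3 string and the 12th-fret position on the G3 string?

D3 at fret 4 → F#3 (MIDI 54); G3 at fret 12 → G4 (MIDI 67).
54 − 67 = -13, so the two pitches are 13 semitones apart, with G4 the higher.

13 semitones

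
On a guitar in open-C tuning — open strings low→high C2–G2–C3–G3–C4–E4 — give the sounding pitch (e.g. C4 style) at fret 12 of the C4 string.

C5

C4 is MIDI 60. Adding 12 gives 72, which is C5.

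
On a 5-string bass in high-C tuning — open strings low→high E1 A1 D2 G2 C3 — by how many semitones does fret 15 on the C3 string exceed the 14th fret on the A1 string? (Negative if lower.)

C3 at fret 15 → D#4 (MIDI 63); A1 at fret 14 → B2 (MIDI 47).
63 − 47 = 16, so the two pitches are 16 semitones apart.

16 semitones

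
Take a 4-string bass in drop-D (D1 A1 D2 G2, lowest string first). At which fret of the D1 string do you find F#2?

16

F#2 is 16 semitones above the open D1 (D–D#–E–F–…–E–F–F#), so it sits at fret 16.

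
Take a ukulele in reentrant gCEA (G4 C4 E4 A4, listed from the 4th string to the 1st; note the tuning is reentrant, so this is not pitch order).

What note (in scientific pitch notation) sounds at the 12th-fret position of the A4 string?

A4 is MIDI 69. Adding 12 gives 81, which is A5.

A5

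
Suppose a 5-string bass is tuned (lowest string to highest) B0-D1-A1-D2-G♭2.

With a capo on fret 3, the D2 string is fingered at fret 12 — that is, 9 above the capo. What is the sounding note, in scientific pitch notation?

D3

The capo raises the open D2 by 3 semitones to F2; fretting 9 more gives D2 + 3 + 9 = D2 + 12 semitones = D3.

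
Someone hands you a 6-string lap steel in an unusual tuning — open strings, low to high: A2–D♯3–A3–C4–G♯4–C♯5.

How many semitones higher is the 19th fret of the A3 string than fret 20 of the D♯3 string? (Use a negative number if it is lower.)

5 semitones

A3 at fret 19 → E5 (MIDI 76); D♯3 at fret 20 → B4 (MIDI 71).
76 − 71 = 5, so the two pitches are 5 semitones apart.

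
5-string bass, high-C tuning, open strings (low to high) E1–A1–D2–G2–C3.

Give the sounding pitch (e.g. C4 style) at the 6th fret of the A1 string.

The open A1 string plus 6 semitones: A–A#–B–C–C#–D–D#.
The walk passes from B into C once, so the octave number goes from 1 to 2.
(Equivalently spelled Eb2.)

D#2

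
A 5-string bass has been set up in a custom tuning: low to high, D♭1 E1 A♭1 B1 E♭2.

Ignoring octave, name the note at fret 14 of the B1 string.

D♭

B1 is MIDI 35. Adding 14 gives 49; 49 mod 12 = 1, i.e. D♭.
(Equivalently spelled C♯.)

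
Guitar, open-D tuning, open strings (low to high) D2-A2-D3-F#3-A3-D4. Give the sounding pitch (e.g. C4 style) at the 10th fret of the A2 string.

The open A2 string plus 10 semitones: A–A#–B–C–…–F–F#–G.
The walk passes from B into C once, so the octave number goes from 2 to 3.

G3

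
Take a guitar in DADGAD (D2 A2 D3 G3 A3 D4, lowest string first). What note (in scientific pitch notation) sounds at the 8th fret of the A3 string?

A3 is MIDI 57. Adding 8 gives 65, which is F4.

F4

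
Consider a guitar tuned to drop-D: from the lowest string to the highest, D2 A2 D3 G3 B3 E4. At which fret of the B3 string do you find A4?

A4 is 10 semitones above the open B3 (B–C–C#–D–…–G–G#–A), so it sits at fret 10.

10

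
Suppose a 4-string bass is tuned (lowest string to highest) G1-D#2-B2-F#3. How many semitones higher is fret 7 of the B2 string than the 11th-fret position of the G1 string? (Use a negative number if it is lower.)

12 semitones

B2 at fret 7 → F#3 (MIDI 54); G1 at fret 11 → F#2 (MIDI 42).
54 − 42 = 12, so the two pitches are 12 semitones apart.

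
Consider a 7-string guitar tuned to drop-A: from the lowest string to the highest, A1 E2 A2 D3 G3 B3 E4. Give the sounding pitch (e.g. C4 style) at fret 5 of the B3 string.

B3 is MIDI 59. Adding 5 gives 64, which is E4.

E4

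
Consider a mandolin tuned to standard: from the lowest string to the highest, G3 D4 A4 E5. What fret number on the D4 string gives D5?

12

D5 is 12 semitones above the open D4 (D–D#–E–F–…–C–C#–D), so it sits at fret 12.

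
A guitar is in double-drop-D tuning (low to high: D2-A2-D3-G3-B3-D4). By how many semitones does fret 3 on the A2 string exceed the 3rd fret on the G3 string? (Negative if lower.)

A2 at fret 3 → C3 (MIDI 48); G3 at fret 3 → A♯3 (MIDI 58).
48 − 58 = -10, so the two pitches are 10 semitones apart.

-10 semitones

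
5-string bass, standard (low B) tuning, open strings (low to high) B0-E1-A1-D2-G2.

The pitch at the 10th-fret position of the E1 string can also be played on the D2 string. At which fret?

Fret 10 on E1 is MIDI 28 + 10 = 38 (D2). On the D2 string (open MIDI 38), that pitch is 38 − 38 = fret 0.

0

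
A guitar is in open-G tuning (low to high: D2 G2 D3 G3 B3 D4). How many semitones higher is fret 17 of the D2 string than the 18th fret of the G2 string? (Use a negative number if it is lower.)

D2 at fret 17 → G3 (MIDI 55); G2 at fret 18 → C♯4 (MIDI 61).
55 − 61 = -6, so the two pitches are 6 semitones apart.

-6 semitones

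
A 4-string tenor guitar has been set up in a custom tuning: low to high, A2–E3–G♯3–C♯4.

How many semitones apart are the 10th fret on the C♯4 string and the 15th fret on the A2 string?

11 semitones

C♯4 at fret 10 → B4 (MIDI 71); A2 at fret 15 → C4 (MIDI 60).
71 − 60 = 11, so the two pitches are 11 semitones apart, with B4 the higher.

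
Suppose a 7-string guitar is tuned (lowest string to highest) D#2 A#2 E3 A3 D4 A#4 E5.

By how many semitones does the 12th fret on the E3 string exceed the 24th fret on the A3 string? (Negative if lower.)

E3 at fret 12 → E4 (MIDI 64); A3 at fret 24 → A5 (MIDI 81).
64 − 81 = -17, so the two pitches are 17 semitones apart.

-17 semitones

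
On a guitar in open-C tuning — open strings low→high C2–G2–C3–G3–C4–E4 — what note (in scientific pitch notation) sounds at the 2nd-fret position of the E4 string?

Each fret is one semitone, so E4 + 2 = F♯4.

F♯4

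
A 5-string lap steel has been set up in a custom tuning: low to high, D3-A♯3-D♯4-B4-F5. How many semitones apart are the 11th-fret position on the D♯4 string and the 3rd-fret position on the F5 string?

6 semitones

D♯4 at fret 11 → D5 (MIDI 74); F5 at fret 3 → G♯5 (MIDI 80).
74 − 80 = -6, so the two pitches are 6 semitones apart, with G♯5 the higher.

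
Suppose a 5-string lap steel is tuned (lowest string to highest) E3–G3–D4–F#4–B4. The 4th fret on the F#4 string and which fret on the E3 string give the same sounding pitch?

F#4 at fret 4 is F#4 + 4 semitones = A#4.
The open E3 string is 14 semitones below the open F#4, so the same pitch on the E3 string lies at fret 4 + 14 = 18.

18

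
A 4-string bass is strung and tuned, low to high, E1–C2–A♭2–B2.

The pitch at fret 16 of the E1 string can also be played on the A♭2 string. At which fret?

0

E1 at fret 16 is E1 + 16 semitones = A♭2.
The open A♭2 string is 16 semitones above the open E1, so the same pitch on the A♭2 string lies at fret 16 − 16 = 0.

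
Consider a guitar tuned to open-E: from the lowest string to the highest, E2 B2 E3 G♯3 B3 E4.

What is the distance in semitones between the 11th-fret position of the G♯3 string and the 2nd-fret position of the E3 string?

13 semitones

G♯3 at fret 11 → G4 (MIDI 67); E3 at fret 2 → F♯3 (MIDI 54).
67 − 54 = 13, so the two pitches are 13 semitones apart, with G4 the higher.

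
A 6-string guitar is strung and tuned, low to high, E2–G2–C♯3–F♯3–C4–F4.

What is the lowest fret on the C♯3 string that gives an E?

From C♯3, count semitones up the chromatic scale until reaching E: C#–D–D#–E — 3 steps.

3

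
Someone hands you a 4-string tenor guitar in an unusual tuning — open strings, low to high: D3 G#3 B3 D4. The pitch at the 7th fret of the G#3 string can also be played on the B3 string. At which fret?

4

G#3 at fret 7 is G#3 + 7 semitones = D#4.
The open B3 string is 3 semitones above the open G#3, so the same pitch on the B3 string lies at fret 7 − 3 = 4.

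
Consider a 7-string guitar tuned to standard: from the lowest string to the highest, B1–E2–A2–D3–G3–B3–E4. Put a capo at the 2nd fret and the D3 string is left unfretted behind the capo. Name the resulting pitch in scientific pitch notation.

The capo raises the open D3 by 2 semitones to E3; fretting 0 more gives D3 + 2 + 0 = D3 + 2 semitones = E3.

E3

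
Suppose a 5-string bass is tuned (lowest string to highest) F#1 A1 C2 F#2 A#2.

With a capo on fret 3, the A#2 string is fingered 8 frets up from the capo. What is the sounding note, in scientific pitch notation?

A3

The capo raises the open A#2 by 3 semitones to C#3; fretting 8 more gives A#2 + 3 + 8 = A#2 + 11 semitones = A3.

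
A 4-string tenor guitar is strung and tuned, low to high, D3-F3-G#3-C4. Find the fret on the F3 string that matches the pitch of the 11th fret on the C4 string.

Fret 11 on C4 is MIDI 60 + 11 = 71 (B4). On the F3 string (open MIDI 53), that pitch is 71 − 53 = fret 18.

18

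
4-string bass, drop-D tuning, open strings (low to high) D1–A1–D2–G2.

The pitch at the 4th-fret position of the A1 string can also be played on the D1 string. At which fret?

Fret 4 on A1 is MIDI 33 + 4 = 37 (C♯2). On the D1 string (open MIDI 26), that pitch is 37 − 26 = fret 11.

11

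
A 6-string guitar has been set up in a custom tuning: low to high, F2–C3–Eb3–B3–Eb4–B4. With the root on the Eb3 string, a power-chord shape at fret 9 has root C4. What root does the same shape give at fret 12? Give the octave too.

Moving from fret 9 to fret 12 shifts the root by 3 semitones.
C4 up 3 semitones is Eb4.

Eb4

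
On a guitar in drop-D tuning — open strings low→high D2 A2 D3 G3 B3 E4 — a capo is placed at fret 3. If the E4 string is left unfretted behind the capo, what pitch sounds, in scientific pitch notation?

G4

The capo raises the open E4 by 3 semitones to G4; fretting 0 more gives E4 + 3 + 0 = E4 + 3 semitones = G4.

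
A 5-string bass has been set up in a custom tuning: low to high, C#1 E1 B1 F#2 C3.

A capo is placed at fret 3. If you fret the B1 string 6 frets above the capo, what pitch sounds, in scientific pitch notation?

The capo raises the open B1 by 3 semitones to D2; fretting 6 more gives B1 + 3 + 6 = B1 + 9 semitones = G#2.

G#2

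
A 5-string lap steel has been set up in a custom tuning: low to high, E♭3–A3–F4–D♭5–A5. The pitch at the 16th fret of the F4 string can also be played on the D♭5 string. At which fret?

Fret 16 on F4 is MIDI 65 + 16 = 81 (A5). On the D♭5 string (open MIDI 73), that pitch is 81 − 73 = fret 8.

8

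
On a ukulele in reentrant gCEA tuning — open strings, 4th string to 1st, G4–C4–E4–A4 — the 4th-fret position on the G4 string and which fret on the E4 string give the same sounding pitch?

7

G4 at fret 4 is G4 + 4 semitones = B4.
The open E4 string is 3 semitones below the open G4, so the same pitch on the E4 string lies at fret 4 + 3 = 7.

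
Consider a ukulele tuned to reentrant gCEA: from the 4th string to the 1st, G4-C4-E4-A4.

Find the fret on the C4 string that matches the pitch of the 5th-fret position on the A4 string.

A4 at fret 5 is A4 + 5 semitones = D5.
The open C4 string is 9 semitones below the open A4, so the same pitch on the C4 string lies at fret 5 + 9 = 14.

14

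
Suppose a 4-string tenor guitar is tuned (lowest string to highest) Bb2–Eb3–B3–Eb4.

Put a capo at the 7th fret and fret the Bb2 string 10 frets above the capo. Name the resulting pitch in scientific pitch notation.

The capo raises the open Bb2 by 7 semitones to F3; fretting 10 more gives Bb2 + 7 + 10 = Bb2 + 17 semitones = Eb4.

Eb4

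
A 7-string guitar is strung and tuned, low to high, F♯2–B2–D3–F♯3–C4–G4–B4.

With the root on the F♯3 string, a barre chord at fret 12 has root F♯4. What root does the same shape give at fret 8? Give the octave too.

D4

Moving from fret 12 to fret 8 shifts the root by -4 semitones.
F♯4 down 4 semitones is D4.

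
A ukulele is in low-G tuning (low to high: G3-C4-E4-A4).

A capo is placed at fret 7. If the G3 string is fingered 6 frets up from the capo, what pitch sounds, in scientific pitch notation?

G#4

The capo raises the open G3 by 7 semitones to D4; fretting 6 more gives G3 + 7 + 6 = G3 + 13 semitones = G#4.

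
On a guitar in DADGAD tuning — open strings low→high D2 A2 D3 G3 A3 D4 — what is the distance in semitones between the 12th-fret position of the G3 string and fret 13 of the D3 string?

4 semitones

G3 at fret 12 → G4 (MIDI 67); D3 at fret 13 → D#4 (MIDI 63).
67 − 63 = 4, so the two pitches are 4 semitones apart, with G4 the higher.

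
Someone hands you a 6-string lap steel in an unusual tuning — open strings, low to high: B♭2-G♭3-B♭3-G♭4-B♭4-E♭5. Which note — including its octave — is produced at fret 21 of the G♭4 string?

The open G♭4 string plus 21 semitones: Gb–G–Ab–A–…–Db–D–Eb.
The walk passes from B into C 2 times, so the octave number goes from 4 to 6.
(Equivalently spelled D♯6.)

E♭6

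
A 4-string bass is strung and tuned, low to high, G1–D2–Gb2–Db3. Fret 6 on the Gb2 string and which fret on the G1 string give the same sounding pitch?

17

Fret 6 on Gb2 is MIDI 42 + 6 = 48 (C3). On the G1 string (open MIDI 31), that pitch is 48 − 31 = fret 17.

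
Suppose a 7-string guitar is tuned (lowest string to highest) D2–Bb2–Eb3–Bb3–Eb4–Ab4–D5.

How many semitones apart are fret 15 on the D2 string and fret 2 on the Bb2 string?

D2 at fret 15 → F3 (MIDI 53); Bb2 at fret 2 → C3 (MIDI 48).
53 − 48 = 5, so the two pitches are 5 semitones apart, with F3 the higher.

5 semitones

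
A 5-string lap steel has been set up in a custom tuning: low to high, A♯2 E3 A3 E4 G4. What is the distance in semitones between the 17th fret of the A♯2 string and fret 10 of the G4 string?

14 semitones

A♯2 at fret 17 → D♯4 (MIDI 63); G4 at fret 10 → F5 (MIDI 77).
63 − 77 = -14, so the two pitches are 14 semitones apart, with F5 the higher.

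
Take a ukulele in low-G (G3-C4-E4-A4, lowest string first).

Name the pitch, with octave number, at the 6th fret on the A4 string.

A4 is MIDI 69. Adding 6 gives 75, which is D♯5.
(Equivalently spelled E♭5.)

D♯5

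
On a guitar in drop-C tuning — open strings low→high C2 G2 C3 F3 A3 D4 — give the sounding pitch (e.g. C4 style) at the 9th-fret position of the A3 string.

Each fret is one semitone, so A3 + 9 = F♯4.

F♯4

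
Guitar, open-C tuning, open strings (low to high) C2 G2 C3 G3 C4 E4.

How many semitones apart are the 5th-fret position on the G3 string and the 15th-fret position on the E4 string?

G3 at fret 5 → C4 (MIDI 60); E4 at fret 15 → G5 (MIDI 79).
60 − 79 = -19, so the two pitches are 19 semitones apart, with G5 the higher.

19 semitones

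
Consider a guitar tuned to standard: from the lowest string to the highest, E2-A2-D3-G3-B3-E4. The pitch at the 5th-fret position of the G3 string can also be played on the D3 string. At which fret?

10

G3 at fret 5 is G3 + 5 semitones = C4.
The open D3 string is 5 semitones below the open G3, so the same pitch on the D3 string lies at fret 5 + 5 = 10.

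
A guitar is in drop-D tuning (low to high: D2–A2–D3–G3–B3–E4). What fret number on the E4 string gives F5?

13

F5 is 13 semitones above the open E4 (E–F–F#–G–…–D#–E–F), so it sits at fret 13.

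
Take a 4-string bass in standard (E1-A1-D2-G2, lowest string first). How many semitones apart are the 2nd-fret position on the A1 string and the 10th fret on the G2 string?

A1 at fret 2 → B1 (MIDI 35); G2 at fret 10 → F3 (MIDI 53).
35 − 53 = -18, so the two pitches are 18 semitones apart, with F3 the higher.

18 semitones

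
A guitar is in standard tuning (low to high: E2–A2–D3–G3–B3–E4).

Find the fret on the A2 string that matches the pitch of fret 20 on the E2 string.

Fret 20 on E2 is MIDI 40 + 20 = 60 (C4). On the A2 string (open MIDI 45), that pitch is 60 − 45 = fret 15.

15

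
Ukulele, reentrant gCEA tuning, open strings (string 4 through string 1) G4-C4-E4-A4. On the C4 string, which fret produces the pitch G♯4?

G♯4 is 8 semitones above the open C4 (C–C#–D–D#–E–F–F#–G–G#), so it sits at fret 8.

8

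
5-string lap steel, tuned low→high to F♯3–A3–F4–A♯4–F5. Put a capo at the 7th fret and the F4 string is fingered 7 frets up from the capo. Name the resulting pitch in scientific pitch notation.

G5

The capo raises the open F4 by 7 semitones to C5; fretting 7 more gives F4 + 7 + 7 = F4 + 14 semitones = G5.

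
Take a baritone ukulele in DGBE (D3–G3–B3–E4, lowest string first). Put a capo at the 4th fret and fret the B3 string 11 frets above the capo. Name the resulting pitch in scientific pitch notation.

D5

The capo raises the open B3 by 4 semitones to D♯4; fretting 11 more gives B3 + 4 + 11 = B3 + 15 semitones = D5.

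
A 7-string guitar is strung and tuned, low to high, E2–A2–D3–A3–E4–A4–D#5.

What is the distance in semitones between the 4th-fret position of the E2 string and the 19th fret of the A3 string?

32 semitones

E2 at fret 4 → G#2 (MIDI 44); A3 at fret 19 → E5 (MIDI 76).
44 − 76 = -32, so the two pitches are 32 semitones apart, with E5 the higher.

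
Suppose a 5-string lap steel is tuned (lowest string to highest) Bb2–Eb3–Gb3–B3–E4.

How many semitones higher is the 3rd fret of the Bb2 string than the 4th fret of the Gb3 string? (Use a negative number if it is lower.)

-9 semitones

Bb2 at fret 3 → Db3 (MIDI 49); Gb3 at fret 4 → Bb3 (MIDI 58).
49 − 58 = -9, so the two pitches are 9 semitones apart.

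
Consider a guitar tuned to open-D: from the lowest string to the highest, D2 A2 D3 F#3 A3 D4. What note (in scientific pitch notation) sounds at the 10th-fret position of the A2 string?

G3

Each fret is one semitone, so A2 + 10 = G3.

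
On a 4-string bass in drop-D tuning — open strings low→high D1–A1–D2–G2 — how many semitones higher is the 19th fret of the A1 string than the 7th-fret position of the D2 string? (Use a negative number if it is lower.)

A1 at fret 19 → E3 (MIDI 52); D2 at fret 7 → A2 (MIDI 45).
52 − 45 = 7, so the two pitches are 7 semitones apart.

7 semitones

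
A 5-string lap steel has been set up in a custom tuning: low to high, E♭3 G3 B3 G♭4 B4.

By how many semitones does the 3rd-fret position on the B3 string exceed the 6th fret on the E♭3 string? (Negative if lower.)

5 semitones

B3 at fret 3 → D4 (MIDI 62); E♭3 at fret 6 → A3 (MIDI 57).
62 − 57 = 5, so the two pitches are 5 semitones apart.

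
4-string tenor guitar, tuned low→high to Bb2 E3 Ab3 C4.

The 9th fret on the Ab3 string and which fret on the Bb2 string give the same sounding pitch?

Ab3 at fret 9 is Ab3 + 9 semitones = F4.
The open Bb2 string is 10 semitones below the open Ab3, so the same pitch on the Bb2 string lies at fret 9 + 10 = 19.

19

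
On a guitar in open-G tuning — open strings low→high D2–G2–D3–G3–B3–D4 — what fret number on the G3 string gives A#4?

15

A#4 is 15 semitones above the open G3 (G–G#–A–A#–…–G#–A–A#), so it sits at fret 15.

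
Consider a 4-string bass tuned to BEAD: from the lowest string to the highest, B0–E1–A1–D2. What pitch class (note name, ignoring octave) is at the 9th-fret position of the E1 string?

C#

The open E1 string plus 9 semitones: E–F–F#–G–G#–A–A#–B–C–C#.
(Equivalently spelled Db.)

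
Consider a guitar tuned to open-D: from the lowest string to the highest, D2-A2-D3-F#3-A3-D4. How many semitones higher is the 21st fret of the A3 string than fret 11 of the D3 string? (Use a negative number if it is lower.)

17 semitones

A3 at fret 21 → F#5 (MIDI 78); D3 at fret 11 → C#4 (MIDI 61).
78 − 61 = 17, so the two pitches are 17 semitones apart.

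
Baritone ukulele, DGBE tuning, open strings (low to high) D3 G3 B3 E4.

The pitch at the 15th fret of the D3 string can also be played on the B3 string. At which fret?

6

Fret 15 on D3 is MIDI 50 + 15 = 65 (F4). On the B3 string (open MIDI 59), that pitch is 65 − 59 = fret 6.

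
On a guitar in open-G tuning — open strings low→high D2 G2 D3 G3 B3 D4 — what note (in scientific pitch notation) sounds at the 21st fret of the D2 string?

D2 is MIDI 38. Adding 21 gives 59, which is B3.

B3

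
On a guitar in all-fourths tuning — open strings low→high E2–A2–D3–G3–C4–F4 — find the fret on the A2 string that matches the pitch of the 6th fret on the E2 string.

1

E2 at fret 6 is E2 + 6 semitones = A#2.
The open A2 string is 5 semitones above the open E2, so the same pitch on the A2 string lies at fret 6 − 5 = 1.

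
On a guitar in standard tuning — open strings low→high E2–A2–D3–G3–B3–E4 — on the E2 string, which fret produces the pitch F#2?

2

F#2 is 2 semitones above the open E2 (E–F–F#), so it sits at fret 2.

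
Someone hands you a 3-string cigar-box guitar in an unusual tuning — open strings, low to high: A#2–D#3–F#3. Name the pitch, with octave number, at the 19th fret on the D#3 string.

Each fret is one semitone, so D#3 + 19 = A#4.
(Equivalently spelled Bb4.)

A#4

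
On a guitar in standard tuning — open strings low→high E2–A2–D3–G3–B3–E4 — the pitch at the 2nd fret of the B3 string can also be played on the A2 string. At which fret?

Fret 2 on B3 is MIDI 59 + 2 = 61 (C♯4). On the A2 string (open MIDI 45), that pitch is 61 − 45 = fret 16.

16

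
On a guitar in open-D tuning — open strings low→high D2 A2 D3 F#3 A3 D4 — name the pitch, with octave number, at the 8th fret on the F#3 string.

F#3 is MIDI 54. Adding 8 gives 62, which is D4.

D4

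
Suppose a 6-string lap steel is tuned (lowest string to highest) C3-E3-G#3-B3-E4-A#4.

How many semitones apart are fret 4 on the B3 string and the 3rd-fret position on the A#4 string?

10 semitones

B3 at fret 4 → D#4 (MIDI 63); A#4 at fret 3 → C#5 (MIDI 73).
63 − 73 = -10, so the two pitches are 10 semitones apart, with C#5 the higher.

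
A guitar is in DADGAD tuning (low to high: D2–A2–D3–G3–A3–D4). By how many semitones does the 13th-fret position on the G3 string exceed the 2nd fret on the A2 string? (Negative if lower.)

G3 at fret 13 → G#4 (MIDI 68); A2 at fret 2 → B2 (MIDI 47).
68 − 47 = 21, so the two pitches are 21 semitones apart.

21 semitones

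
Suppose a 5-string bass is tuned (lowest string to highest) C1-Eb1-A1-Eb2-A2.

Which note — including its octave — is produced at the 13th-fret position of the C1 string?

Db2

Each fret is one semitone, so C1 + 13 = Db2.
(Equivalently spelled C#2.)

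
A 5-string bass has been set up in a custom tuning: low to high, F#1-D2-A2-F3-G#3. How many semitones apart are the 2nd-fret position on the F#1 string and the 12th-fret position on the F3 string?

F#1 at fret 2 → G#1 (MIDI 32); F3 at fret 12 → F4 (MIDI 65).
32 − 65 = -33, so the two pitches are 33 semitones apart, with F4 the higher.

33 semitones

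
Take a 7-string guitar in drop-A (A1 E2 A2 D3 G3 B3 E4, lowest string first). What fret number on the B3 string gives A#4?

11

A#4 is 11 semitones above the open B3 (B–C–C#–D–…–G#–A–A#), so it sits at fret 11.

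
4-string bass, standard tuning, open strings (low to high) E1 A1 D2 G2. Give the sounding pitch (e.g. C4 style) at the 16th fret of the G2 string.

The open G2 string plus 16 semitones: G–G#–A–A#–…–A–A#–B.
The walk passes from B into C once, so the octave number goes from 2 to 3.

B3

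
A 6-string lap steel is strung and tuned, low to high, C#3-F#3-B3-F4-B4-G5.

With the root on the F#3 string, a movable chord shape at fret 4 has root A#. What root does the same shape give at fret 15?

A

Moving from fret 4 to fret 15 shifts the root by 11 semitones.
A# up 11 semitones is A.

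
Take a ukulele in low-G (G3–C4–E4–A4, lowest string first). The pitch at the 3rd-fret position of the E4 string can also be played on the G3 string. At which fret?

12

E4 at fret 3 is E4 + 3 semitones = G4.
The open G3 string is 9 semitones below the open E4, so the same pitch on the G3 string lies at fret 3 + 9 = 12.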